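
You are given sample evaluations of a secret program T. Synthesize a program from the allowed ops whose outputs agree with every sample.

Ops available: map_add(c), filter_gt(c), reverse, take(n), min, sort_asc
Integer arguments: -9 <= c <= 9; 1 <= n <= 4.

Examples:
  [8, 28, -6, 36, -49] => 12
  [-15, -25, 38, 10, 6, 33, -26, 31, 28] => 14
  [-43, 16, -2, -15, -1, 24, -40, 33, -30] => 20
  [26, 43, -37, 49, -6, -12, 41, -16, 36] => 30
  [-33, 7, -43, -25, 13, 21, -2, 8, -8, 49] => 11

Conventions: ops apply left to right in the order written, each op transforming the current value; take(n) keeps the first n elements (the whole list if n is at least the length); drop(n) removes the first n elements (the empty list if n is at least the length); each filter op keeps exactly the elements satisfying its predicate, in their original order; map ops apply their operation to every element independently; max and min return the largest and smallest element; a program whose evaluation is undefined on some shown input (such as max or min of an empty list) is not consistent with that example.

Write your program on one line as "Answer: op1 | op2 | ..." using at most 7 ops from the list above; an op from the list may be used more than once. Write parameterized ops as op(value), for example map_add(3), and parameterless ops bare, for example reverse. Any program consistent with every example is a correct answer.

filter_gt(6) | map_add(2) | map_add(-5) | sort_asc | map_add(7) | min

Check, running the answer program on each example:
  [8, 28, -6, 36, -49] -> [8, 28, 36] -> [10, 30, 38] -> [5, 25, 33] -> [5, 25, 33] -> [12, 32, 40] -> 12
  [-15, -25, 38, 10, 6, 33, -26, 31, 28] -> [38, 10, 33, 31, 28] -> [40, 12, 35, 33, 30] -> [35, 7, 30, 28, 25] -> [7, 25, 28, 30, 35] -> [14, 32, 35, 37, 42] -> 14
  [-43, 16, -2, -15, -1, 24, -40, 33, -30] -> [16, 24, 33] -> [18, 26, 35] -> [13, 21, 30] -> [13, 21, 30] -> [20, 28, 37] -> 20
  [26, 43, -37, 49, -6, -12, 41, -16, 36] -> [26, 43, 49, 41, 36] -> [28, 45, 51, 43, 38] -> [23, 40, 46, 38, 33] -> [23, 33, 38, 40, 46] -> [30, 40, 45, 47, 53] -> 30
  [-33, 7, -43, -25, 13, 21, -2, 8, -8, 49] -> [7, 13, 21, 8, 49] -> [9, 15, 23, 10, 51] -> [4, 10, 18, 5, 46] -> [4, 5, 10, 18, 46] -> [11, 12, 17, 25, 53] -> 11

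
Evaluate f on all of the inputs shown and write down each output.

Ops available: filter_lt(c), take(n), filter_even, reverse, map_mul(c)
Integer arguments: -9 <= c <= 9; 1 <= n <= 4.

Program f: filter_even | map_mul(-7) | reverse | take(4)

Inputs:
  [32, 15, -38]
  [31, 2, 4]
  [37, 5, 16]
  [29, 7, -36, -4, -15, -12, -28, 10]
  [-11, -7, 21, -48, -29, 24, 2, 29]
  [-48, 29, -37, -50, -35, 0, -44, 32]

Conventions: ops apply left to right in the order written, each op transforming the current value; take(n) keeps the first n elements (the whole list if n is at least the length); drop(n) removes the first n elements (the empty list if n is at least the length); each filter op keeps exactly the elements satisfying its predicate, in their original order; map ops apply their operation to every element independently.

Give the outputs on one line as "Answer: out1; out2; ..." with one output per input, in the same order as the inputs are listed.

[266, -224]; [-28, -14]; [-112]; [-70, 196, 84, 28]; [-14, -168, 336]; [-224, 308, 0, 350]

Execution, op by op:
  [32, 15, -38] -> [32, -38] -> [-224, 266] -> [266, -224] -> [266, -224]
  [31, 2, 4] -> [2, 4] -> [-14, -28] -> [-28, -14] -> [-28, -14]
  [37, 5, 16] -> [16] -> [-112] -> [-112] -> [-112]
  [29, 7, -36, -4, -15, -12, -28, 10] -> [-36, -4, -12, -28, 10] -> [252, 28, 84, 196, -70] -> [-70, 196, 84, 28, 252] -> [-70, 196, 84, 28]
  [-11, -7, 21, -48, -29, 24, 2, 29] -> [-48, 24, 2] -> [336, -168, -14] -> [-14, -168, 336] -> [-14, -168, 336]
  [-48, 29, -37, -50, -35, 0, -44, 32] -> [-48, -50, 0, -44, 32] -> [336, 350, 0, 308, -224] -> [-224, 308, 0, 350, 336] -> [-224, 308, 0, 350]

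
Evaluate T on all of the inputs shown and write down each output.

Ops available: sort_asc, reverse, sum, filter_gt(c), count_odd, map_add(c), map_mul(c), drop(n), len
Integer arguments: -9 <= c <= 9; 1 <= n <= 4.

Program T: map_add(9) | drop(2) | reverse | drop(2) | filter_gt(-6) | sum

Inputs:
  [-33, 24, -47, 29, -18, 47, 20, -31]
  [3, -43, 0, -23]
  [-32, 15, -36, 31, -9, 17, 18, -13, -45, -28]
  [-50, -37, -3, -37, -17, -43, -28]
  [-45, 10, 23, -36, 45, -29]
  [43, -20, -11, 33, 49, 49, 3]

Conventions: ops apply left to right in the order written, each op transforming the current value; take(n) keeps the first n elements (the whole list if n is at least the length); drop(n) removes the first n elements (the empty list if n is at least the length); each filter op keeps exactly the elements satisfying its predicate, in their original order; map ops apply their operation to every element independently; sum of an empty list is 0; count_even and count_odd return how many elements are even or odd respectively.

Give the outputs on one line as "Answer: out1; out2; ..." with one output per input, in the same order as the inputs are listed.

Execution, op by op:
  [-33, 24, -47, 29, -18, 47, 20, -31] -> [-24, 33, -38, 38, -9, 56, 29, -22] -> [-38, 38, -9, 56, 29, -22] -> [-22, 29, 56, -9, 38, -38] -> [56, -9, 38, -38] -> [56, 38] -> 94
  [3, -43, 0, -23] -> [12, -34, 9, -14] -> [9, -14] -> [-14, 9] -> [] -> [] -> 0
  [-32, 15, -36, 31, -9, 17, 18, -13, -45, -28] -> [-23, 24, -27, 40, 0, 26, 27, -4, -36, -19] -> [-27, 40, 0, 26, 27, -4, -36, -19] -> [-19, -36, -4, 27, 26, 0, 40, -27] -> [-4, 27, 26, 0, 40, -27] -> [-4, 27, 26, 0, 40] -> 89
  [-50, -37, -3, -37, -17, -43, -28] -> [-41, -28, 6, -28, -8, -34, -19] -> [6, -28, -8, -34, -19] -> [-19, -34, -8, -28, 6] -> [-8, -28, 6] -> [6] -> 6
  [-45, 10, 23, -36, 45, -29] -> [-36, 19, 32, -27, 54, -20] -> [32, -27, 54, -20] -> [-20, 54, -27, 32] -> [-27, 32] -> [32] -> 32
  [43, -20, -11, 33, 49, 49, 3] -> [52, -11, -2, 42, 58, 58, 12] -> [-2, 42, 58, 58, 12] -> [12, 58, 58, 42, -2] -> [58, 42, -2] -> [58, 42, -2] -> 98

94; 0; 89; 6; 32; 98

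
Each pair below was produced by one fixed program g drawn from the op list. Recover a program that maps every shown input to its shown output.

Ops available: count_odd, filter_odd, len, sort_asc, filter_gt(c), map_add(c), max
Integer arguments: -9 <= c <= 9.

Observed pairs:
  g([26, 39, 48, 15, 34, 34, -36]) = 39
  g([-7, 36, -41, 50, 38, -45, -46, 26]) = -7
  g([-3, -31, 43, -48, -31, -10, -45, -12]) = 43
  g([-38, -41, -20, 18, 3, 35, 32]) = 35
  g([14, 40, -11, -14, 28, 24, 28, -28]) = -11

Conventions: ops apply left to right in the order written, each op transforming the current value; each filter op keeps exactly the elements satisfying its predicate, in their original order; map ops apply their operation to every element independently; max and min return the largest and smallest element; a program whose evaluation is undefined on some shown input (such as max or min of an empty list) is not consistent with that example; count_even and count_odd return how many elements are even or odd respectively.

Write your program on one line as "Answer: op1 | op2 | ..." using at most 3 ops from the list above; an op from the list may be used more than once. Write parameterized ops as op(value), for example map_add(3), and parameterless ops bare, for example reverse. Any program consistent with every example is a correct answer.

filter_odd | max

Check, running the answer program on each example:
  [26, 39, 48, 15, 34, 34, -36] -> [39, 15] -> 39
  [-7, 36, -41, 50, 38, -45, -46, 26] -> [-7, -41, -45] -> -7
  [-3, -31, 43, -48, -31, -10, -45, -12] -> [-3, -31, 43, -31, -45] -> 43
  [-38, -41, -20, 18, 3, 35, 32] -> [-41, 3, 35] -> 35
  [14, 40, -11, -14, 28, 24, 28, -28] -> [-11] -> -11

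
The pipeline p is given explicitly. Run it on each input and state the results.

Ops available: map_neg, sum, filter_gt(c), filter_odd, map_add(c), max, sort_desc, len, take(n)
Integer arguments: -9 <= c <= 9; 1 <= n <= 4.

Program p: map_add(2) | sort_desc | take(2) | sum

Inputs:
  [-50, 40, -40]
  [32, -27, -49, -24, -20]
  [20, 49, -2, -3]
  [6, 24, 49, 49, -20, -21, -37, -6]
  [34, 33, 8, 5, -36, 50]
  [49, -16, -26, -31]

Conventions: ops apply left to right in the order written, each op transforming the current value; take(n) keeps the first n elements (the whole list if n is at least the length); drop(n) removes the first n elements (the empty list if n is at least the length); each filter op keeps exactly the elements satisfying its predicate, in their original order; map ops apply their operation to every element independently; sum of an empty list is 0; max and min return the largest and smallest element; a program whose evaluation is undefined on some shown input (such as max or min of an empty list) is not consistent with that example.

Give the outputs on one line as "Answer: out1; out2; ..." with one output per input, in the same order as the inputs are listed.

Execution, op by op:
  [-50, 40, -40] -> [-48, 42, -38] -> [42, -38, -48] -> [42, -38] -> 4
  [32, -27, -49, -24, -20] -> [34, -25, -47, -22, -18] -> [34, -18, -22, -25, -47] -> [34, -18] -> 16
  [20, 49, -2, -3] -> [22, 51, 0, -1] -> [51, 22, 0, -1] -> [51, 22] -> 73
  [6, 24, 49, 49, -20, -21, -37, -6] -> [8, 26, 51, 51, -18, -19, -35, -4] -> [51, 51, 26, 8, -4, -18, -19, -35] -> [51, 51] -> 102
  [34, 33, 8, 5, -36, 50] -> [36, 35, 10, 7, -34, 52] -> [52, 36, 35, 10, 7, -34] -> [52, 36] -> 88
  [49, -16, -26, -31] -> [51, -14, -24, -29] -> [51, -14, -24, -29] -> [51, -14] -> 37

4; 16; 73; 102; 88; 37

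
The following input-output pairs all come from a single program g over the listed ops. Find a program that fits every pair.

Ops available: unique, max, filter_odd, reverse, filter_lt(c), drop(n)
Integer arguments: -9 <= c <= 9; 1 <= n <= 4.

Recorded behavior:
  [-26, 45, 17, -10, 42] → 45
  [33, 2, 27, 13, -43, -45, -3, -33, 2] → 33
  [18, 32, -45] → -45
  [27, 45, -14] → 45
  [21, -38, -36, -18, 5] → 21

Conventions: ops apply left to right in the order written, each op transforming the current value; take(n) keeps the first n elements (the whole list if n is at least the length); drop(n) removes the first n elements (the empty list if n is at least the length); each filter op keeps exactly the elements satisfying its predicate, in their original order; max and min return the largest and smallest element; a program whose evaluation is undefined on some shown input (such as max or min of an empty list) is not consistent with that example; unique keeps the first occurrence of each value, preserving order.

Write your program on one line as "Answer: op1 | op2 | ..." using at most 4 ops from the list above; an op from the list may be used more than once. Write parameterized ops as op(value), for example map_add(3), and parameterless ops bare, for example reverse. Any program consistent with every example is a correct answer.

reverse | filter_odd | max

Check, running the answer program on each example:
  [-26, 45, 17, -10, 42] -> [42, -10, 17, 45, -26] -> [17, 45] -> 45
  [33, 2, 27, 13, -43, -45, -3, -33, 2] -> [2, -33, -3, -45, -43, 13, 27, 2, 33] -> [-33, -3, -45, -43, 13, 27, 33] -> 33
  [18, 32, -45] -> [-45, 32, 18] -> [-45] -> -45
  [27, 45, -14] -> [-14, 45, 27] -> [45, 27] -> 45
  [21, -38, -36, -18, 5] -> [5, -18, -36, -38, 21] -> [5, 21] -> 21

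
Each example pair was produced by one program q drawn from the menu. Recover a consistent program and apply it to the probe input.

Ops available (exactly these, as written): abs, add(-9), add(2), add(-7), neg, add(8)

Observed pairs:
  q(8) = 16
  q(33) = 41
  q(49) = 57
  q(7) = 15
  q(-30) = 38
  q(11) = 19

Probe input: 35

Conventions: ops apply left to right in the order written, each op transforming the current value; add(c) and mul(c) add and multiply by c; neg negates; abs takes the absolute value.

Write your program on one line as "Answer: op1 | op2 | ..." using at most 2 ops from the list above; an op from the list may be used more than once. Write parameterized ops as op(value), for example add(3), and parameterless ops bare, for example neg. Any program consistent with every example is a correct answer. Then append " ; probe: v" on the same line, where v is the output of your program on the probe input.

abs | add(8) ; probe: 43

Check, running the answer program on each example:
  8 -> 8 -> 16
  33 -> 33 -> 41
  49 -> 49 -> 57
  7 -> 7 -> 15
  -30 -> 30 -> 38
  11 -> 11 -> 19
  probe: 35 -> 35 -> 43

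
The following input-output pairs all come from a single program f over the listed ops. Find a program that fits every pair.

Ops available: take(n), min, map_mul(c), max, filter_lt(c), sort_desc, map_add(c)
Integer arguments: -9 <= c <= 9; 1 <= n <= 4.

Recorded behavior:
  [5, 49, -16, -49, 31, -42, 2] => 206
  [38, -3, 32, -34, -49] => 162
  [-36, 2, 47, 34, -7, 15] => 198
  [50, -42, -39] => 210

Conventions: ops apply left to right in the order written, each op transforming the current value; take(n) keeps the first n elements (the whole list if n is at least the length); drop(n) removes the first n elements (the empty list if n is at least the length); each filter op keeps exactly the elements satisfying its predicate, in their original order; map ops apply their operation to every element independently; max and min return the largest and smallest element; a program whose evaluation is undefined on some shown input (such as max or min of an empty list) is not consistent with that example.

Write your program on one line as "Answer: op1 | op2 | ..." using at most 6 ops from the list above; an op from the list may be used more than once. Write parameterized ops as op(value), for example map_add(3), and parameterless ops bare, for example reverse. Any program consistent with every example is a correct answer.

map_mul(-2) | filter_lt(9) | take(3) | map_add(-5) | map_mul(-2) | max

Check, running the answer program on each example:
  [5, 49, -16, -49, 31, -42, 2] -> [-10, -98, 32, 98, -62, 84, -4] -> [-10, -98, -62, -4] -> [-10, -98, -62] -> [-15, -103, -67] -> [30, 206, 134] -> 206
  [38, -3, 32, -34, -49] -> [-76, 6, -64, 68, 98] -> [-76, 6, -64] -> [-76, 6, -64] -> [-81, 1, -69] -> [162, -2, 138] -> 162
  [-36, 2, 47, 34, -7, 15] -> [72, -4, -94, -68, 14, -30] -> [-4, -94, -68, -30] -> [-4, -94, -68] -> [-9, -99, -73] -> [18, 198, 146] -> 198
  [50, -42, -39] -> [-100, 84, 78] -> [-100] -> [-100] -> [-105] -> [210] -> 210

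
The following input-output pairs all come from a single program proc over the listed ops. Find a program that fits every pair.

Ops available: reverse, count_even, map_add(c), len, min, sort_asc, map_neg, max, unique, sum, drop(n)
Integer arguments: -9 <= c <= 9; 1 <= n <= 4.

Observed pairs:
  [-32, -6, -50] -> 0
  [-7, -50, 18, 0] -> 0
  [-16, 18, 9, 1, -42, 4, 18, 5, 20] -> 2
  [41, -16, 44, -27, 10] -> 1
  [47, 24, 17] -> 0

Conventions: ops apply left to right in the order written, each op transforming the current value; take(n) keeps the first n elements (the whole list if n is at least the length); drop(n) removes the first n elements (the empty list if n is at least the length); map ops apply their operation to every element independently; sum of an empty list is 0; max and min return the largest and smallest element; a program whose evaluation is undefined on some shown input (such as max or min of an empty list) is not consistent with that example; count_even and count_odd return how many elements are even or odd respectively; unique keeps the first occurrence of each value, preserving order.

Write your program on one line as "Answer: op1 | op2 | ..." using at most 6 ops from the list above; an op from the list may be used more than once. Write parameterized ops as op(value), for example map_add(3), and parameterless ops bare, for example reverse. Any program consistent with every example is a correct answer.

unique | map_add(-3) | drop(3) | sort_asc | count_even

Check, running the answer program on each example:
  [-32, -6, -50] -> [-32, -6, -50] -> [-35, -9, -53] -> [] -> [] -> 0
  [-7, -50, 18, 0] -> [-7, -50, 18, 0] -> [-10, -53, 15, -3] -> [-3] -> [-3] -> 0
  [-16, 18, 9, 1, -42, 4, 18, 5, 20] -> [-16, 18, 9, 1, -42, 4, 5, 20] -> [-19, 15, 6, -2, -45, 1, 2, 17] -> [-2, -45, 1, 2, 17] -> [-45, -2, 1, 2, 17] -> 2
  [41, -16, 44, -27, 10] -> [41, -16, 44, -27, 10] -> [38, -19, 41, -30, 7] -> [-30, 7] -> [-30, 7] -> 1
  [47, 24, 17] -> [47, 24, 17] -> [44, 21, 14] -> [] -> [] -> 0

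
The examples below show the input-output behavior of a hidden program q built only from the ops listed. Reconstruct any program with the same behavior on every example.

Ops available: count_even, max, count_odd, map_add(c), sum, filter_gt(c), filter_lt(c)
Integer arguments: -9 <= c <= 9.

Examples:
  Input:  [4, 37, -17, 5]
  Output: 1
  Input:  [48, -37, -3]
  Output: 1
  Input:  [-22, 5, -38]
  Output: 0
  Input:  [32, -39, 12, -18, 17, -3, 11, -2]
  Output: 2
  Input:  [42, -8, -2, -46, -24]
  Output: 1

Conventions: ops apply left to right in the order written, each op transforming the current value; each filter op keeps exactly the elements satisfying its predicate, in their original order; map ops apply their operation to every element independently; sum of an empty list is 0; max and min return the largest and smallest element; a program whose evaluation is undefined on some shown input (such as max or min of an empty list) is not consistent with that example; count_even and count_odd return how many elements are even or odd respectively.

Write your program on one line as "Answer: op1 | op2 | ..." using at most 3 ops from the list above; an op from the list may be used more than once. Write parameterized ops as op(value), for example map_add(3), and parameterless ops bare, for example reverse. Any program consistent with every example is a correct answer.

filter_gt(-8) | filter_gt(-2) | count_even

Check, running the answer program on each example:
  [4, 37, -17, 5] -> [4, 37, 5] -> [4, 37, 5] -> 1
  [48, -37, -3] -> [48, -3] -> [48] -> 1
  [-22, 5, -38] -> [5] -> [5] -> 0
  [32, -39, 12, -18, 17, -3, 11, -2] -> [32, 12, 17, -3, 11, -2] -> [32, 12, 17, 11] -> 2
  [42, -8, -2, -46, -24] -> [42, -2] -> [42] -> 1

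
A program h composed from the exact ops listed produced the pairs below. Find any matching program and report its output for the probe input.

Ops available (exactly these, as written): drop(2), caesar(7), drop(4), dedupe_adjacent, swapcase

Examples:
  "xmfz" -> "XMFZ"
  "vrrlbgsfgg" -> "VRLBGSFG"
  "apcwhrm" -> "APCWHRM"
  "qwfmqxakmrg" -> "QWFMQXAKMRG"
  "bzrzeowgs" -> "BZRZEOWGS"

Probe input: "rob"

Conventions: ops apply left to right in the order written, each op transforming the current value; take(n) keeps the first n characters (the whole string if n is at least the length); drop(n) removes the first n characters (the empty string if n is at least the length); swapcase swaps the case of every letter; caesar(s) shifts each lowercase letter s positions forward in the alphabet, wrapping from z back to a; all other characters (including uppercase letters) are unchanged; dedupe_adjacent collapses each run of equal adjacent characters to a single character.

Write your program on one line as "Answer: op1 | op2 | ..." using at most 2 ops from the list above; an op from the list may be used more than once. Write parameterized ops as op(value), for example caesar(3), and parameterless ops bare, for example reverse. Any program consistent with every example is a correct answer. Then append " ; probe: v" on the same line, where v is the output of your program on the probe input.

dedupe_adjacent | swapcase ; probe: "ROB"

Check, running the answer program on each example:
  "xmfz" -> "xmfz" -> "XMFZ"
  "vrrlbgsfgg" -> "vrlbgsfg" -> "VRLBGSFG"
  "apcwhrm" -> "apcwhrm" -> "APCWHRM"
  "qwfmqxakmrg" -> "qwfmqxakmrg" -> "QWFMQXAKMRG"
  "bzrzeowgs" -> "bzrzeowgs" -> "BZRZEOWGS"
  probe: "rob" -> "rob" -> "ROB"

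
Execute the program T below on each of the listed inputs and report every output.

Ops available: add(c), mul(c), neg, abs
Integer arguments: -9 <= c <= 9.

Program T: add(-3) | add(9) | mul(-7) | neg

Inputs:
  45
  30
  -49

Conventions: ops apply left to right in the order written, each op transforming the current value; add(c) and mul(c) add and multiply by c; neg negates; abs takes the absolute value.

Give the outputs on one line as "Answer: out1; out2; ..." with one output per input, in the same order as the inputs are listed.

357; 252; -301

Execution, op by op:
  45 -> 42 -> 51 -> -357 -> 357
  30 -> 27 -> 36 -> -252 -> 252
  -49 -> -52 -> -43 -> 301 -> -301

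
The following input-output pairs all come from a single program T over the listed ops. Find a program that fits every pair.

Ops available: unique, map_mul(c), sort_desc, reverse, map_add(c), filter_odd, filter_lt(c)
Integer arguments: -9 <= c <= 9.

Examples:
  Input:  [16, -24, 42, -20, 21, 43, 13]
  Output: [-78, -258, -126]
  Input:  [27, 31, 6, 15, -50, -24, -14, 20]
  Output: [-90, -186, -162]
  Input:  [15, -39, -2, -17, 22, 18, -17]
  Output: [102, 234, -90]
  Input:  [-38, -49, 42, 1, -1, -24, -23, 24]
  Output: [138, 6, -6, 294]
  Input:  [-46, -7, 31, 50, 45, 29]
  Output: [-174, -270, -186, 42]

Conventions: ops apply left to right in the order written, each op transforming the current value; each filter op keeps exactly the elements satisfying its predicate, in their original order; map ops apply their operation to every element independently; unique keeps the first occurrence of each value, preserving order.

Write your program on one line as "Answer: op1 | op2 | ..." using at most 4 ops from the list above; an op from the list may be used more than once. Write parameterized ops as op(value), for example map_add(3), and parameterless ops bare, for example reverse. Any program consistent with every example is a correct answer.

unique | filter_odd | map_mul(-6) | reverse

Check, running the answer program on each example:
  [16, -24, 42, -20, 21, 43, 13] -> [16, -24, 42, -20, 21, 43, 13] -> [21, 43, 13] -> [-126, -258, -78] -> [-78, -258, -126]
  [27, 31, 6, 15, -50, -24, -14, 20] -> [27, 31, 6, 15, -50, -24, -14, 20] -> [27, 31, 15] -> [-162, -186, -90] -> [-90, -186, -162]
  [15, -39, -2, -17, 22, 18, -17] -> [15, -39, -2, -17, 22, 18] -> [15, -39, -17] -> [-90, 234, 102] -> [102, 234, -90]
  [-38, -49, 42, 1, -1, -24, -23, 24] -> [-38, -49, 42, 1, -1, -24, -23, 24] -> [-49, 1, -1, -23] -> [294, -6, 6, 138] -> [138, 6, -6, 294]
  [-46, -7, 31, 50, 45, 29] -> [-46, -7, 31, 50, 45, 29] -> [-7, 31, 45, 29] -> [42, -186, -270, -174] -> [-174, -270, -186, 42]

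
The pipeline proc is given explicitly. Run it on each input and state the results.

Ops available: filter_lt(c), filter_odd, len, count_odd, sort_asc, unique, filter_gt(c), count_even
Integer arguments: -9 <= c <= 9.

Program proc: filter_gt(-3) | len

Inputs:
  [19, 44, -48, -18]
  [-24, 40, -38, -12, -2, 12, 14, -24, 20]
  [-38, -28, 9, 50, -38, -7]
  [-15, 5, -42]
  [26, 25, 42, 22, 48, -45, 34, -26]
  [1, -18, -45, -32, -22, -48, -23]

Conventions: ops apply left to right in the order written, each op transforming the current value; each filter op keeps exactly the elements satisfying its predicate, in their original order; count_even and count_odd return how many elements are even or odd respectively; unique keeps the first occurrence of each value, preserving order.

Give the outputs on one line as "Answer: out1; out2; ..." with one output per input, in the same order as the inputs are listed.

2; 5; 2; 1; 6; 1

Execution, op by op:
  [19, 44, -48, -18] -> [19, 44] -> 2
  [-24, 40, -38, -12, -2, 12, 14, -24, 20] -> [40, -2, 12, 14, 20] -> 5
  [-38, -28, 9, 50, -38, -7] -> [9, 50] -> 2
  [-15, 5, -42] -> [5] -> 1
  [26, 25, 42, 22, 48, -45, 34, -26] -> [26, 25, 42, 22, 48, 34] -> 6
  [1, -18, -45, -32, -22, -48, -23] -> [1] -> 1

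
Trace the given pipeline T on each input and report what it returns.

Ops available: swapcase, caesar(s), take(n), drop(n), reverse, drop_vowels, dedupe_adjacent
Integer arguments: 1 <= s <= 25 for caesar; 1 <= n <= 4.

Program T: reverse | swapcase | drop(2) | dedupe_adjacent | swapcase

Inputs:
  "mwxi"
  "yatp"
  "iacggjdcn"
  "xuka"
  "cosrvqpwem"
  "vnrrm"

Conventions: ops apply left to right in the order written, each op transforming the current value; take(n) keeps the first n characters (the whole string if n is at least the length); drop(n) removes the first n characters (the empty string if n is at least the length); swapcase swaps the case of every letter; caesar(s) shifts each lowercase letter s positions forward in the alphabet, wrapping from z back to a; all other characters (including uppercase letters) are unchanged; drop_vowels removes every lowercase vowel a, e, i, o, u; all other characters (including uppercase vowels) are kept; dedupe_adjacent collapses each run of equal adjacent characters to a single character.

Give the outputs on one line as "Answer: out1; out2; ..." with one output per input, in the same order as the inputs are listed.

Execution, op by op:
  "mwxi" -> "ixwm" -> "IXWM" -> "WM" -> "WM" -> "wm"
  "yatp" -> "ptay" -> "PTAY" -> "AY" -> "AY" -> "ay"
  "iacggjdcn" -> "ncdjggcai" -> "NCDJGGCAI" -> "DJGGCAI" -> "DJGCAI" -> "djgcai"
  "xuka" -> "akux" -> "AKUX" -> "UX" -> "UX" -> "ux"
  "cosrvqpwem" -> "mewpqvrsoc" -> "MEWPQVRSOC" -> "WPQVRSOC" -> "WPQVRSOC" -> "wpqvrsoc"
  "vnrrm" -> "mrrnv" -> "MRRNV" -> "RNV" -> "RNV" -> "rnv"

"wm"; "ay"; "djgcai"; "ux"; "wpqvrsoc"; "rnv"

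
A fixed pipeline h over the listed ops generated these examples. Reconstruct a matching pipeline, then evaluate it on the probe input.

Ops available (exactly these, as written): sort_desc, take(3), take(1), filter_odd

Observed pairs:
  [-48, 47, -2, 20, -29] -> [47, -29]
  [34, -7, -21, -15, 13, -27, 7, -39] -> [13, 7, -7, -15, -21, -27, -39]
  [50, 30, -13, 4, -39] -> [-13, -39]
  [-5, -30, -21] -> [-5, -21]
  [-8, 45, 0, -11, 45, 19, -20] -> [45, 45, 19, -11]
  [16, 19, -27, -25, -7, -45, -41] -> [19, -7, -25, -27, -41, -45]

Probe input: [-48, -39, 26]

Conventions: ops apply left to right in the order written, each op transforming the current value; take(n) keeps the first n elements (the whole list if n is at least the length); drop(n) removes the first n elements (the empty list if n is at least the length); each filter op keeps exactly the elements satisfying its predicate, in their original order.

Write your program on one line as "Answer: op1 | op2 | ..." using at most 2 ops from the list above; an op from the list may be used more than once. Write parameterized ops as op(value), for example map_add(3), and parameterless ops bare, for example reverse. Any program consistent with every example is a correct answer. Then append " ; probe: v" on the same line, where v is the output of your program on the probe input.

filter_odd | sort_desc ; probe: [-39]

Check, running the answer program on each example:
  [-48, 47, -2, 20, -29] -> [47, -29] -> [47, -29]
  [34, -7, -21, -15, 13, -27, 7, -39] -> [-7, -21, -15, 13, -27, 7, -39] -> [13, 7, -7, -15, -21, -27, -39]
  [50, 30, -13, 4, -39] -> [-13, -39] -> [-13, -39]
  [-5, -30, -21] -> [-5, -21] -> [-5, -21]
  [-8, 45, 0, -11, 45, 19, -20] -> [45, -11, 45, 19] -> [45, 45, 19, -11]
  [16, 19, -27, -25, -7, -45, -41] -> [19, -27, -25, -7, -45, -41] -> [19, -7, -25, -27, -41, -45]
  probe: [-48, -39, 26] -> [-39] -> [-39]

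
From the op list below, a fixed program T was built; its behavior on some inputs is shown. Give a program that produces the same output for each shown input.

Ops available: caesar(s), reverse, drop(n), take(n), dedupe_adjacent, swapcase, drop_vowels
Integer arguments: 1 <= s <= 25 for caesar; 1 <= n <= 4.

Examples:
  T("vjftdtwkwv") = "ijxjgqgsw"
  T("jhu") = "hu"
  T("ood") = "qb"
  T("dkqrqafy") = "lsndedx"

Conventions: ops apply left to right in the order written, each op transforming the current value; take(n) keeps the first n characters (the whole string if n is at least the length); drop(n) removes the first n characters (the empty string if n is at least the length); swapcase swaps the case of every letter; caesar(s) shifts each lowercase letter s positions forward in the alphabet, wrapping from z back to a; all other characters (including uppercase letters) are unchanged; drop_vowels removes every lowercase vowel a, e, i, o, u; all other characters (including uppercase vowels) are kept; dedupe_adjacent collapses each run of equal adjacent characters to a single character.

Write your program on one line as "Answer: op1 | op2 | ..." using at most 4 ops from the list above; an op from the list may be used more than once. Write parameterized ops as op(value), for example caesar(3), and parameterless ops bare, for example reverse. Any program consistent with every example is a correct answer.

caesar(13) | drop(1) | reverse

Check, running the answer program on each example:
  "vjftdtwkwv" -> "iwsgqgjxji" -> "wsgqgjxji" -> "ijxjgqgsw"
  "jhu" -> "wuh" -> "uh" -> "hu"
  "ood" -> "bbq" -> "bq" -> "qb"
  "dkqrqafy" -> "qxdednsl" -> "xdednsl" -> "lsndedx"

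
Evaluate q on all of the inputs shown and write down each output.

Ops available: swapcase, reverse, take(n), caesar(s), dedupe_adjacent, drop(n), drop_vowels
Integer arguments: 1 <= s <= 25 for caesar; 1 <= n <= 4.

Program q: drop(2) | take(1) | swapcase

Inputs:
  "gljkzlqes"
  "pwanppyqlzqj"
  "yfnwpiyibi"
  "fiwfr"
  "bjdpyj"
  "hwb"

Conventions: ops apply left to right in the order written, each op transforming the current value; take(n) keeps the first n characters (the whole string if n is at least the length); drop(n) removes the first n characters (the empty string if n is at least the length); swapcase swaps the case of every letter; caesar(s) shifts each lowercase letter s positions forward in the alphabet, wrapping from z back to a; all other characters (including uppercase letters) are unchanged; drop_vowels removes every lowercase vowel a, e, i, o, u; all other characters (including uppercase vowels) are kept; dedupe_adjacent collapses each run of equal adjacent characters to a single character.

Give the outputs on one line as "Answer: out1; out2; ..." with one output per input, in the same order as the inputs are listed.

Execution, op by op:
  "gljkzlqes" -> "jkzlqes" -> "j" -> "J"
  "pwanppyqlzqj" -> "anppyqlzqj" -> "a" -> "A"
  "yfnwpiyibi" -> "nwpiyibi" -> "n" -> "N"
  "fiwfr" -> "wfr" -> "w" -> "W"
  "bjdpyj" -> "dpyj" -> "d" -> "D"
  "hwb" -> "b" -> "b" -> "B"

"J"; "A"; "N"; "W"; "D"; "B"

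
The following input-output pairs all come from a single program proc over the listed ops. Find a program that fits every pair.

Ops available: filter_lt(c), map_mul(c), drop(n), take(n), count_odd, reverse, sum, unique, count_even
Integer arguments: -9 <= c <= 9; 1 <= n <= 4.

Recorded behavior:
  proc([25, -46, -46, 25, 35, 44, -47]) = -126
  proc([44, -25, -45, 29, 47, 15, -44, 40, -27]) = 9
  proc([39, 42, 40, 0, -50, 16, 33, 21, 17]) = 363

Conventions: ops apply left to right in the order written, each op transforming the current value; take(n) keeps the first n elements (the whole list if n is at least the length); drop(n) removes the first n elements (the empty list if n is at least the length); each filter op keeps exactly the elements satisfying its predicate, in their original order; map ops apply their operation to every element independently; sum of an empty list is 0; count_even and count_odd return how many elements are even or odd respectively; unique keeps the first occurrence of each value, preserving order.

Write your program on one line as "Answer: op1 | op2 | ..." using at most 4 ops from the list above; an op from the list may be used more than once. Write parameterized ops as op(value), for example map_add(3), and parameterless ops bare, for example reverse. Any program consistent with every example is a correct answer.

take(4) | map_mul(3) | sum

Check, running the answer program on each example:
  [25, -46, -46, 25, 35, 44, -47] -> [25, -46, -46, 25] -> [75, -138, -138, 75] -> -126
  [44, -25, -45, 29, 47, 15, -44, 40, -27] -> [44, -25, -45, 29] -> [132, -75, -135, 87] -> 9
  [39, 42, 40, 0, -50, 16, 33, 21, 17] -> [39, 42, 40, 0] -> [117, 126, 120, 0] -> 363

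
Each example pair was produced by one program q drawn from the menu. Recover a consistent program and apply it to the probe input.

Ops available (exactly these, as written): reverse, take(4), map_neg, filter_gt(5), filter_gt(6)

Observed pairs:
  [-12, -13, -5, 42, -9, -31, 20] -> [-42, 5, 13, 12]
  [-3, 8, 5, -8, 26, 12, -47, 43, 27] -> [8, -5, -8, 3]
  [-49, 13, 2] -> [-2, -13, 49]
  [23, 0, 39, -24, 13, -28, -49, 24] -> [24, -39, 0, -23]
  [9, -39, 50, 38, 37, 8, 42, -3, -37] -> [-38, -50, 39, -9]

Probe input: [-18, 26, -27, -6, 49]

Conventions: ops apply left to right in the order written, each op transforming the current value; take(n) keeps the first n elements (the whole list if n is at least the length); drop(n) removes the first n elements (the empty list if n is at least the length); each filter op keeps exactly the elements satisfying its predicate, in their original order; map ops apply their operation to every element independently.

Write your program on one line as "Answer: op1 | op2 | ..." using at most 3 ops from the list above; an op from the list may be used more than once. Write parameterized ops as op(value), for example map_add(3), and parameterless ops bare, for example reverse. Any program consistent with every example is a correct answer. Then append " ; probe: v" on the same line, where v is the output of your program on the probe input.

map_neg | take(4) | reverse ; probe: [6, 27, -26, 18]

Check, running the answer program on each example:
  [-12, -13, -5, 42, -9, -31, 20] -> [12, 13, 5, -42, 9, 31, -20] -> [12, 13, 5, -42] -> [-42, 5, 13, 12]
  [-3, 8, 5, -8, 26, 12, -47, 43, 27] -> [3, -8, -5, 8, -26, -12, 47, -43, -27] -> [3, -8, -5, 8] -> [8, -5, -8, 3]
  [-49, 13, 2] -> [49, -13, -2] -> [49, -13, -2] -> [-2, -13, 49]
  [23, 0, 39, -24, 13, -28, -49, 24] -> [-23, 0, -39, 24, -13, 28, 49, -24] -> [-23, 0, -39, 24] -> [24, -39, 0, -23]
  [9, -39, 50, 38, 37, 8, 42, -3, -37] -> [-9, 39, -50, -38, -37, -8, -42, 3, 37] -> [-9, 39, -50, -38] -> [-38, -50, 39, -9]
  probe: [-18, 26, -27, -6, 49] -> [18, -26, 27, 6, -49] -> [18, -26, 27, 6] -> [6, 27, -26, 18]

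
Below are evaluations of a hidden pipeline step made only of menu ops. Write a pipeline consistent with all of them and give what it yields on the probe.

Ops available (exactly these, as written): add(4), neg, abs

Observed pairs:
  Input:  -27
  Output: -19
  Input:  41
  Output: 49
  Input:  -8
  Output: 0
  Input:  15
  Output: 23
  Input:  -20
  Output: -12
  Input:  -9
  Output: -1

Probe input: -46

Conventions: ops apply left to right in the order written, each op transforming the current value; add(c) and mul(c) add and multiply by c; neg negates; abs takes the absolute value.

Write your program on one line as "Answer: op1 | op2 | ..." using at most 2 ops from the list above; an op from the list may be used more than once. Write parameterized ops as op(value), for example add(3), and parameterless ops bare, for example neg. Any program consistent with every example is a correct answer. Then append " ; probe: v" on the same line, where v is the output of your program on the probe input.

add(4) | add(4) ; probe: -38

Check, running the answer program on each example:
  -27 -> -23 -> -19
  41 -> 45 -> 49
  -8 -> -4 -> 0
  15 -> 19 -> 23
  -20 -> -16 -> -12
  -9 -> -5 -> -1
  probe: -46 -> -42 -> -38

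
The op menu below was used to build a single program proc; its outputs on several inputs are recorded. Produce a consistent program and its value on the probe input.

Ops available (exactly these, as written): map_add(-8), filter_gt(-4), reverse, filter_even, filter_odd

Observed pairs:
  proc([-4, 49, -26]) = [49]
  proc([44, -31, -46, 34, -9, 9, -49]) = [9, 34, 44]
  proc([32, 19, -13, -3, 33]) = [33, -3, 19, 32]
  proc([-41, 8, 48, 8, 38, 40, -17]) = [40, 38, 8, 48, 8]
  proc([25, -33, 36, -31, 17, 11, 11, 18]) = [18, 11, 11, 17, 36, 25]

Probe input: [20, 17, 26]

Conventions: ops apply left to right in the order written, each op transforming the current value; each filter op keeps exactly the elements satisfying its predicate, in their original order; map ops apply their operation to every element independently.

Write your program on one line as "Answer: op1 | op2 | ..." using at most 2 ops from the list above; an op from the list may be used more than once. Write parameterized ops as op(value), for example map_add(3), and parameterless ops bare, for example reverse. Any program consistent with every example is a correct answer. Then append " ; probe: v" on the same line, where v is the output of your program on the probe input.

filter_gt(-4) | reverse ; probe: [26, 17, 20]

Check, running the answer program on each example:
  [-4, 49, -26] -> [49] -> [49]
  [44, -31, -46, 34, -9, 9, -49] -> [44, 34, 9] -> [9, 34, 44]
  [32, 19, -13, -3, 33] -> [32, 19, -3, 33] -> [33, -3, 19, 32]
  [-41, 8, 48, 8, 38, 40, -17] -> [8, 48, 8, 38, 40] -> [40, 38, 8, 48, 8]
  [25, -33, 36, -31, 17, 11, 11, 18] -> [25, 36, 17, 11, 11, 18] -> [18, 11, 11, 17, 36, 25]
  probe: [20, 17, 26] -> [20, 17, 26] -> [26, 17, 20]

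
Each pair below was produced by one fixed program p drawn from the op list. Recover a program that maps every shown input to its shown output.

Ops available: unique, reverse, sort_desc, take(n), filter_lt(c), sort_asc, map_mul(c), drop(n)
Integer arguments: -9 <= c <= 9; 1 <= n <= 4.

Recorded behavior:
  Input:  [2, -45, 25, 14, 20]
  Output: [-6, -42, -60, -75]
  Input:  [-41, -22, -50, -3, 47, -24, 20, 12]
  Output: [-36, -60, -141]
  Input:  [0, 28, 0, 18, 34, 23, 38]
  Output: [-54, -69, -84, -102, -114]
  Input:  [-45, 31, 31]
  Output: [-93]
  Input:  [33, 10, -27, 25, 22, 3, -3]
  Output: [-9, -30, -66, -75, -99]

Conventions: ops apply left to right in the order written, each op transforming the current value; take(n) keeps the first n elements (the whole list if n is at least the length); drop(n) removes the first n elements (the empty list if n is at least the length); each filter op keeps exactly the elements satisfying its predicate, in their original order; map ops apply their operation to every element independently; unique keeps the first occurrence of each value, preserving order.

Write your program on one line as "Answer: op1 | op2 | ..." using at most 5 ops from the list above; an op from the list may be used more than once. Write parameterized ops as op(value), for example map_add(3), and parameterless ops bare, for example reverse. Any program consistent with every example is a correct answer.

sort_desc | sort_asc | map_mul(-3) | unique | filter_lt(0)

Check, running the answer program on each example:
  [2, -45, 25, 14, 20] -> [25, 20, 14, 2, -45] -> [-45, 2, 14, 20, 25] -> [135, -6, -42, -60, -75] -> [135, -6, -42, -60, -75] -> [-6, -42, -60, -75]
  [-41, -22, -50, -3, 47, -24, 20, 12] -> [47, 20, 12, -3, -22, -24, -41, -50] -> [-50, -41, -24, -22, -3, 12, 20, 47] -> [150, 123, 72, 66, 9, -36, -60, -141] -> [150, 123, 72, 66, 9, -36, -60, -141] -> [-36, -60, -141]
  [0, 28, 0, 18, 34, 23, 38] -> [38, 34, 28, 23, 18, 0, 0] -> [0, 0, 18, 23, 28, 34, 38] -> [0, 0, -54, -69, -84, -102, -114] -> [0, -54, -69, -84, -102, -114] -> [-54, -69, -84, -102, -114]
  [-45, 31, 31] -> [31, 31, -45] -> [-45, 31, 31] -> [135, -93, -93] -> [135, -93] -> [-93]
  [33, 10, -27, 25, 22, 3, -3] -> [33, 25, 22, 10, 3, -3, -27] -> [-27, -3, 3, 10, 22, 25, 33] -> [81, 9, -9, -30, -66, -75, -99] -> [81, 9, -9, -30, -66, -75, -99] -> [-9, -30, -66, -75, -99]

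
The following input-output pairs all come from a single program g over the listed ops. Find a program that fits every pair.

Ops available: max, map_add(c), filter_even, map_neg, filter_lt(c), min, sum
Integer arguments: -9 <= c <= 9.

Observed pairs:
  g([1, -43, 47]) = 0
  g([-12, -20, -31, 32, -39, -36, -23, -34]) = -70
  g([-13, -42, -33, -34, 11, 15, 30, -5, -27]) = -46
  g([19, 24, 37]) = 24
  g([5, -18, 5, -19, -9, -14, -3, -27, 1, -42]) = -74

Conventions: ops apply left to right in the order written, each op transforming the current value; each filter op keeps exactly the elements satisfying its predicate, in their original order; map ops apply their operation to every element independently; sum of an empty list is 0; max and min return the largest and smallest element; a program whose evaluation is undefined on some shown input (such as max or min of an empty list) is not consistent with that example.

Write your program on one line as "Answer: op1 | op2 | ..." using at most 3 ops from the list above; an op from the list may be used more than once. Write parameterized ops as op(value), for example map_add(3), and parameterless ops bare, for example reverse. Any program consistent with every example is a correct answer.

filter_even | sum

Check, running the answer program on each example:
  [1, -43, 47] -> [] -> 0
  [-12, -20, -31, 32, -39, -36, -23, -34] -> [-12, -20, 32, -36, -34] -> -70
  [-13, -42, -33, -34, 11, 15, 30, -5, -27] -> [-42, -34, 30] -> -46
  [19, 24, 37] -> [24] -> 24
  [5, -18, 5, -19, -9, -14, -3, -27, 1, -42] -> [-18, -14, -42] -> -74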